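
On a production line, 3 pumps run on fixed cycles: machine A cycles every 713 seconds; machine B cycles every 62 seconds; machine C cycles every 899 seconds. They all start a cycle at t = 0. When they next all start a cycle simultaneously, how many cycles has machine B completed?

All finish a whole number of cycles simultaneously at t = LCM of the periods.
713 = 23 × 31
62 = 2 × 31
899 = 29 × 31
LCM(713, 62, 899) = 2 × 23 × 29 × 31 = 41354.
Cycles for period 62: 41354 / 62 = 667.

667 cycles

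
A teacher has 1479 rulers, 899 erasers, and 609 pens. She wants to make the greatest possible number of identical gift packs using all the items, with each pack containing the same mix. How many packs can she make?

29 packs

The pack count must divide each quantity, so the greatest is gcd(1479, 899, 609).
1479 = 3 × 17 × 29
899 = 29 × 31
609 = 3 × 7 × 29
gcd(1479, 899, 609) = 29.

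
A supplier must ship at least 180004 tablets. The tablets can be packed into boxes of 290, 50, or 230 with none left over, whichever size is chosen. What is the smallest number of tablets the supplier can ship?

The number of tablets must be a common multiple of 290, 50, and 230, so a multiple of their LCM.
290 = 2 × 5 × 29
50 = 2 × 5^2
230 = 2 × 5 × 23
LCM(290, 50, 230) = 2 × 5^2 × 23 × 29 = 33350.
Smallest multiple of 33350 that is ≥ 180004: ⌈180004/33350⌉ × 33350 = 6 × 33350 = 200100.

200100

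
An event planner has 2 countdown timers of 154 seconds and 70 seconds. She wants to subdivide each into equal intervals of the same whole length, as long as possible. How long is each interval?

By the Euclidean algorithm:
154 = 2 × 70 + 14
70 = 5 × 14 + 0
gcd(154, 70) = 14.

14 seconds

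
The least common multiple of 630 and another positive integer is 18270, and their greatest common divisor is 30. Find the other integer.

870

gcd × lcm = product of the two integers, so the other integer is (30 × 18270) / 630 = 870.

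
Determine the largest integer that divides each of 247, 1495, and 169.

13

247 = 13 × 19
1495 = 5 × 13 × 23
169 = 13^2
gcd(247, 1495, 169) = 13.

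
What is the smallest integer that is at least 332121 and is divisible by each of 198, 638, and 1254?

The integer must be a common multiple of 198, 638, and 1254, so a multiple of their LCM.
198 = 2 × 3^2 × 11
638 = 2 × 11 × 29
1254 = 2 × 3 × 11 × 19
LCM(198, 638, 1254) = 2 × 3^2 × 11 × 19 × 29 = 109098.
Smallest multiple of 109098 that is ≥ 332121: ⌈332121/109098⌉ × 109098 = 4 × 109098 = 436392.

436392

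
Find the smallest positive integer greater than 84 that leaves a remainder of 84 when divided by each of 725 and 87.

N − 84 must be a common multiple of 725 and 87.
725 = 5^2 × 29
87 = 3 × 29
LCM(725, 87) = 3 × 5^2 × 29 = 2175.
Smallest N > 84 is LCM + 84 = 2175 + 84 = 2259.

2259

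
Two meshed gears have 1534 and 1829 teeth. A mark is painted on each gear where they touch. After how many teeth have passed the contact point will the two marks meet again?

The first simultaneous occurrence is after LCM of the individual periods.
1534 = 2 × 13 × 59
1829 = 31 × 59
LCM(1534, 1829) = 2 × 13 × 31 × 59 = 47554.

47554 teeth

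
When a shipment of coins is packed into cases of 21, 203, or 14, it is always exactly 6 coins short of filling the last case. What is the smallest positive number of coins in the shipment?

Being 6 short of a full case of size k means N ≡ −6 (mod k), i.e. N + 6 is a multiple of each size.
21 = 3 × 7
203 = 7 × 29
14 = 2 × 7
LCM(21, 203, 14) = 2 × 3 × 7 × 29 = 1218.
Smallest positive N is 1218 − 6 = 1212.

1212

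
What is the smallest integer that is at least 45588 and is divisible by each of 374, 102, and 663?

58344

The integer must be a common multiple of 374, 102, and 663, so a multiple of their LCM.
374 = 2 × 11 × 17
102 = 2 × 3 × 17
663 = 3 × 13 × 17
LCM(374, 102, 663) = 2 × 3 × 11 × 13 × 17 = 14586.
Smallest multiple of 14586 that is ≥ 45588: ⌈45588/14586⌉ × 14586 = 4 × 14586 = 58344.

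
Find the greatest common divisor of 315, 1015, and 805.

315 = 3^2 × 5 × 7
1015 = 5 × 7 × 29
805 = 5 × 7 × 23
gcd(315, 1015, 805) = 5 × 7 = 35.

35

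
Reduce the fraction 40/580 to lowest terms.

40 = 2^3 × 5
580 = 2^2 × 5 × 29
gcd(40, 580) = 2^2 × 5 = 20.
Divide numerator and denominator by 20: 40/580 = 2/29.

2/29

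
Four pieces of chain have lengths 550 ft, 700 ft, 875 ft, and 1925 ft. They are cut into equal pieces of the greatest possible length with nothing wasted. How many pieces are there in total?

Piece length = gcd(550, 700, 875, 1925).
550 = 2 × 5^2 × 11
700 = 2^2 × 5^2 × 7
875 = 5^3 × 7
1925 = 5^2 × 7 × 11
gcd(550, 700, 875, 1925) = 5^2 = 25.
Total pieces = 550/25 + 700/25 + 875/25 + 1925/25 = 22 + 28 + 35 + 77 = 162.

162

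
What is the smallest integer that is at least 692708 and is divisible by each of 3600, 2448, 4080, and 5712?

The integer must be a common multiple of 3600, 2448, 4080, and 5712, so a multiple of their LCM.
3600 = 2^4 × 3^2 × 5^2
2448 = 2^4 × 3^2 × 17
4080 = 2^4 × 3 × 5 × 17
5712 = 2^4 × 3 × 7 × 17
LCM(3600, 2448, 4080, 5712) = 2^4 × 3^2 × 5^2 × 7 × 17 = 428400.
Smallest multiple of 428400 that is ≥ 692708: ⌈692708/428400⌉ × 428400 = 2 × 428400 = 856800.

856800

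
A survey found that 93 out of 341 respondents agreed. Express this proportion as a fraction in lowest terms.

3/11

93 = 3 × 31
341 = 11 × 31
gcd(93, 341) = 31.
Divide numerator and denominator by 31: 93/341 = 3/11.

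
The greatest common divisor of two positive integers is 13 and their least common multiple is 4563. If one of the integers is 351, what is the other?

169

For two integers, gcd × lcm = product, so the other is (13 × 4563) / 351 = 59319 / 351 = 169.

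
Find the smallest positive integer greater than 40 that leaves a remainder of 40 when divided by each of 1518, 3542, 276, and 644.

N − 40 must be a common multiple of 1518, 3542, 276, and 644.
1518 = 2 × 3 × 11 × 23
3542 = 2 × 7 × 11 × 23
276 = 2^2 × 3 × 23
644 = 2^2 × 7 × 23
LCM(1518, 3542, 276, 644) = 2^2 × 3 × 7 × 11 × 23 = 21252.
Smallest N > 40 is LCM + 40 = 21252 + 40 = 21292.

21292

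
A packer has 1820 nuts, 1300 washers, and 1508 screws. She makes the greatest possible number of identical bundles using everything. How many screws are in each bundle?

Number of bundles = gcd(1820, 1300, 1508).
1820 = 2^2 × 5 × 7 × 13
1300 = 2^2 × 5^2 × 13
1508 = 2^2 × 13 × 29
gcd(1820, 1300, 1508) = 2^2 × 13 = 52.
screws per bundle = 1508 / 52 = 29.

29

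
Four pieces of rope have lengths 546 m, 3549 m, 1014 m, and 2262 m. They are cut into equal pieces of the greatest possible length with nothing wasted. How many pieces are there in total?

Piece length = gcd(546, 3549, 1014, 2262).
546 = 2 × 3 × 7 × 13
3549 = 3 × 7 × 13^2
1014 = 2 × 3 × 13^2
2262 = 2 × 3 × 13 × 29
gcd(546, 3549, 1014, 2262) = 3 × 13 = 39.
Total pieces = 546/39 + 3549/39 + 1014/39 + 2262/39 = 14 + 91 + 26 + 58 = 189.

189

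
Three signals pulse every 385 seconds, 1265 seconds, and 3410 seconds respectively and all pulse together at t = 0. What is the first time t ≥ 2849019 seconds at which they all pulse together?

Joint pulses occur at multiples of LCM(385, 1265, 3410).
385 = 5 × 7 × 11
1265 = 5 × 11 × 23
3410 = 2 × 5 × 11 × 31
LCM(385, 1265, 3410) = 2 × 5 × 7 × 11 × 23 × 31 = 549010.
Smallest multiple of 549010 that is ≥ 2849019: ⌈2849019/549010⌉ × 549010 = 6 × 549010 = 3294060.

3294060 seconds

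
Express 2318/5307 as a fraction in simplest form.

2318 = 2 × 19 × 61
5307 = 3 × 29 × 61
gcd(2318, 5307) = 61.
Divide numerator and denominator by 61: 2318/5307 = 38/87.

38/87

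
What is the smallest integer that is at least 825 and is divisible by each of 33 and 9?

The integer must be a common multiple of 33 and 9, so a multiple of their LCM.
33 = 3 × 11
9 = 3^2
LCM(33, 9) = 3^2 × 11 = 99.
Smallest multiple of 99 that is ≥ 825: ⌈825/99⌉ × 99 = 9 × 99 = 891.

891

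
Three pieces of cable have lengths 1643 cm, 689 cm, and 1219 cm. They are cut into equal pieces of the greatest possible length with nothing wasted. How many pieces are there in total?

67

Piece length = gcd(1643, 689, 1219).
1643 = 31 × 53
689 = 13 × 53
1219 = 23 × 53
gcd(1643, 689, 1219) = 53.
Total pieces = 1643/53 + 689/53 + 1219/53 = 31 + 13 + 23 = 67.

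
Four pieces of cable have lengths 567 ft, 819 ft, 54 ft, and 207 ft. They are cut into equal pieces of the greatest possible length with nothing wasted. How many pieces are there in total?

183

Piece length = gcd(567, 819, 54, 207).
567 = 3^4 × 7
819 = 3^2 × 7 × 13
54 = 2 × 3^3
207 = 3^2 × 23
gcd(567, 819, 54, 207) = 3^2 = 9.
Total pieces = 567/9 + 819/9 + 54/9 + 207/9 = 63 + 91 + 6 + 23 = 183.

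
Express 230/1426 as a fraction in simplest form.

230 = 2 × 5 × 23
1426 = 2 × 23 × 31
gcd(230, 1426) = 2 × 23 = 46.
Divide numerator and denominator by 46: 230/1426 = 5/31.

5/31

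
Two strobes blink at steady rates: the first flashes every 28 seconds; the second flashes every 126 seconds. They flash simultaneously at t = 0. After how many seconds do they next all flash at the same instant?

252 seconds

The first simultaneous occurrence is after LCM of the individual periods.
28 = 2^2 × 7
126 = 2 × 3^2 × 7
LCM(28, 126) = 2^2 × 3^2 × 7 = 252.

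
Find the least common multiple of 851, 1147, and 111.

79143

851 = 23 × 37
1147 = 31 × 37
111 = 3 × 37
LCM(851, 1147, 111) = 3 × 23 × 31 × 37 = 79143.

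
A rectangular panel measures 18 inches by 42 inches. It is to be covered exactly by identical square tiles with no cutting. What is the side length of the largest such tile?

The tile side must divide both 18 and 42, so the largest is their gcd.
18 = 2 × 3^2
42 = 2 × 3 × 7
gcd(18, 42) = 2 × 3 = 6.

6 inches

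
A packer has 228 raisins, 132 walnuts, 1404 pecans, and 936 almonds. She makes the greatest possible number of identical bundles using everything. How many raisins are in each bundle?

19

Number of bundles = gcd(228, 132, 1404, 936).
228 = 2^2 × 3 × 19
132 = 2^2 × 3 × 11
1404 = 2^2 × 3^3 × 13
936 = 2^3 × 3^2 × 13
gcd(228, 132, 1404, 936) = 2^2 × 3 = 12.
raisins per bundle = 228 / 12 = 19.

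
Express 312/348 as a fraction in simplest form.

26/29

312 = 2^3 × 3 × 13
348 = 2^2 × 3 × 29
gcd(312, 348) = 2^2 × 3 = 12.
Divide numerator and denominator by 12: 312/348 = 26/29.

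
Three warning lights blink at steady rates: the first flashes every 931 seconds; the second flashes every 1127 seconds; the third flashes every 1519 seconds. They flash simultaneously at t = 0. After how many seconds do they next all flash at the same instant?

663803 seconds

The first simultaneous occurrence is after LCM of the individual periods.
931 = 7^2 × 19
1127 = 7^2 × 23
1519 = 7^2 × 31
LCM(931, 1127, 1519) = 7^2 × 19 × 23 × 31 = 663803.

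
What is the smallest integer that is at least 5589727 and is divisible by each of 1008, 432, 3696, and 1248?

6054048

The integer must be a common multiple of 1008, 432, 3696, and 1248, so a multiple of their LCM.
1008 = 2^4 × 3^2 × 7
432 = 2^4 × 3^3
3696 = 2^4 × 3 × 7 × 11
1248 = 2^5 × 3 × 13
LCM(1008, 432, 3696, 1248) = 2^5 × 3^3 × 7 × 11 × 13 = 864864.
Smallest multiple of 864864 that is ≥ 5589727: ⌈5589727/864864⌉ × 864864 = 7 × 864864 = 6054048.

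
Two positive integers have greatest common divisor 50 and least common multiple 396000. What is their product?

For any two positive integers, gcd × lcm = product = 50 × 396000 = 19800000.

19800000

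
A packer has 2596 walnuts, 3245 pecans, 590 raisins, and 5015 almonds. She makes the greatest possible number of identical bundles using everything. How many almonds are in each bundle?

Number of bundles = gcd(2596, 3245, 590, 5015).
2596 = 2^2 × 11 × 59
3245 = 5 × 11 × 59
590 = 2 × 5 × 59
5015 = 5 × 17 × 59
gcd(2596, 3245, 590, 5015) = 59.
almonds per bundle = 5015 / 59 = 85.

85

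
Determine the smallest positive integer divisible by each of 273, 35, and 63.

273 = 3 × 7 × 13
35 = 5 × 7
63 = 3^2 × 7
LCM(273, 35, 63) = 3^2 × 5 × 7 × 13 = 4095.

4095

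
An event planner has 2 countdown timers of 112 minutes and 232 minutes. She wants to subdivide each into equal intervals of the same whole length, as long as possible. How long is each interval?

The interval must divide each timer length; the longest such is the gcd.
112 = 2^4 × 7
232 = 2^3 × 29
gcd(112, 232) = 2^3 = 8.

8 minutes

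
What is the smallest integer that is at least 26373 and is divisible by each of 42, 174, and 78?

31668

The integer must be a common multiple of 42, 174, and 78, so a multiple of their LCM.
42 = 2 × 3 × 7
174 = 2 × 3 × 29
78 = 2 × 3 × 13
LCM(42, 174, 78) = 2 × 3 × 7 × 13 × 29 = 15834.
Smallest multiple of 15834 that is ≥ 26373: ⌈26373/15834⌉ × 15834 = 2 × 15834 = 31668.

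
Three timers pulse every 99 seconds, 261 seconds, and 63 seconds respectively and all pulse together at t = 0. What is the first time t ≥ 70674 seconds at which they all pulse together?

80388 seconds

Joint pulses occur at multiples of LCM(99, 261, 63).
99 = 3^2 × 11
261 = 3^2 × 29
63 = 3^2 × 7
LCM(99, 261, 63) = 3^2 × 7 × 11 × 29 = 20097.
Smallest multiple of 20097 that is ≥ 70674: ⌈70674/20097⌉ × 20097 = 4 × 20097 = 80388.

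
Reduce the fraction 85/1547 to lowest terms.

5/91

85 = 5 × 17
1547 = 7 × 13 × 17
gcd(85, 1547) = 17.
Divide numerator and denominator by 17: 85/1547 = 5/91.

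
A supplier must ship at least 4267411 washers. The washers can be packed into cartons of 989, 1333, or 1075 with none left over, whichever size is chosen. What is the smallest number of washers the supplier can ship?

The number of washers must be a common multiple of 989, 1333, and 1075, so a multiple of their LCM.
989 = 23 × 43
1333 = 31 × 43
1075 = 5^2 × 43
LCM(989, 1333, 1075) = 5^2 × 23 × 31 × 43 = 766475.
Smallest multiple of 766475 that is ≥ 4267411: ⌈4267411/766475⌉ × 766475 = 6 × 766475 = 4598850.

4598850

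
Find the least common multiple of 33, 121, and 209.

33 = 3 × 11
121 = 11^2
209 = 11 × 19
LCM(33, 121, 209) = 3 × 11^2 × 19 = 6897.

6897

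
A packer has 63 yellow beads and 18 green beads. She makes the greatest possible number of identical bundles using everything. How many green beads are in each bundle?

Number of bundles = gcd(63, 18).
63 = 3^2 × 7
18 = 2 × 3^2
gcd(63, 18) = 3^2 = 9.
green beads per bundle = 18 / 9 = 2.

2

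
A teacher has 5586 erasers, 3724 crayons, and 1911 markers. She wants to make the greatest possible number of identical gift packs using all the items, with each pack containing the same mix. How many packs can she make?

The pack count must divide each quantity, so the greatest is gcd(5586, 3724, 1911).
5586 = 2 × 3 × 7^2 × 19
3724 = 2^2 × 7^2 × 19
1911 = 3 × 7^2 × 13
gcd(5586, 3724, 1911) = 7^2 = 49.

49 packs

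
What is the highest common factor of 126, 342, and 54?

126 = 2 × 3^2 × 7
342 = 2 × 3^2 × 19
54 = 2 × 3^3
gcd(126, 342, 54) = 2 × 3^2 = 18.

18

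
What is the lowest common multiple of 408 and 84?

408 = 2^3 × 3 × 17
84 = 2^2 × 3 × 7
LCM(408, 84) = 2^3 × 3 × 7 × 17 = 2856.

2856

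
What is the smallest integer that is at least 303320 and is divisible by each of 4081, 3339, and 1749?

330561

The integer must be a common multiple of 4081, 3339, and 1749, so a multiple of their LCM.
4081 = 7 × 11 × 53
3339 = 3^2 × 7 × 53
1749 = 3 × 11 × 53
LCM(4081, 3339, 1749) = 3^2 × 7 × 11 × 53 = 36729.
Smallest multiple of 36729 that is ≥ 303320: ⌈303320/36729⌉ × 36729 = 9 × 36729 = 330561.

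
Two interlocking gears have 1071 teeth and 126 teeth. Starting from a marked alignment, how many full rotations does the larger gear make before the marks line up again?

All finish a whole number of cycles simultaneously at t = LCM of the periods.
1071 = 3^2 × 7 × 17
126 = 2 × 3^2 × 7
LCM(1071, 126) = 2 × 3^2 × 7 × 17 = 2142.
Rotations for period 1071: 2142 / 1071 = 2.

2 rotations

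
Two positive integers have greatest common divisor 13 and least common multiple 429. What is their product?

5577

For any two positive integers, gcd × lcm = product = 13 × 429 = 5577.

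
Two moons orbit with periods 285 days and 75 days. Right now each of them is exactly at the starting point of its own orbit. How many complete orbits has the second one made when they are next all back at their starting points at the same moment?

They are all back at their starting positions together after one LCM of the periods.
285 = 3 × 5 × 19
75 = 3 × 5^2
LCM(285, 75) = 3 × 5^2 × 19 = 1425.
Orbits for period 75: 1425 / 75 = 19.

19 orbits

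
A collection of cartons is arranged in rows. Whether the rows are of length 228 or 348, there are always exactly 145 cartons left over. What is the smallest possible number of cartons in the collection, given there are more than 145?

6757

N − 145 must be a common multiple of 228 and 348.
228 = 2^2 × 3 × 19
348 = 2^2 × 3 × 29
LCM(228, 348) = 2^2 × 3 × 19 × 29 = 6612.
Smallest N > 145 is LCM + 145 = 6612 + 145 = 6757.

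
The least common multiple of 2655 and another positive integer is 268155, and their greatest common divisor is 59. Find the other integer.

5959

gcd × lcm = product of the two integers, so the other integer is (59 × 268155) / 2655 = 5959.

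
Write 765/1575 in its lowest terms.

17/35

765 = 3^2 × 5 × 17
1575 = 3^2 × 5^2 × 7
gcd(765, 1575) = 3^2 × 5 = 45.
Divide numerator and denominator by 45: 765/1575 = 17/35.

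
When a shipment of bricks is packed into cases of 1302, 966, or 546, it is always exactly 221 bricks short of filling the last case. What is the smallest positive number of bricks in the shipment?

Being 221 short of a full case of size k means N ≡ −221 (mod k), i.e. N + 221 is a multiple of each size.
1302 = 2 × 3 × 7 × 31
966 = 2 × 3 × 7 × 23
546 = 2 × 3 × 7 × 13
LCM(1302, 966, 546) = 2 × 3 × 7 × 13 × 23 × 31 = 389298.
Smallest positive N is 389298 − 221 = 389077.

389077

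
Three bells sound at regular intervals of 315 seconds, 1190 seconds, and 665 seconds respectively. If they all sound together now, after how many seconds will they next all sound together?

203490 seconds

They coincide at every common multiple of the periods; the first is the LCM.
315 = 3^2 × 5 × 7
1190 = 2 × 5 × 7 × 17
665 = 5 × 7 × 19
LCM(315, 1190, 665) = 2 × 3^2 × 5 × 7 × 17 × 19 = 203490.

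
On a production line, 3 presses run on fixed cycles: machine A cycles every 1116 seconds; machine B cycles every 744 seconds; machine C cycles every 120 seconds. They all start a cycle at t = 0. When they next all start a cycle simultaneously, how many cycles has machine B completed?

All finish a whole number of cycles simultaneously at t = LCM of the periods.
1116 = 2^2 × 3^2 × 31
744 = 2^3 × 3 × 31
120 = 2^3 × 3 × 5
LCM(1116, 744, 120) = 2^3 × 3^2 × 5 × 31 = 11160.
Cycles for period 744: 11160 / 744 = 15.

15 cycles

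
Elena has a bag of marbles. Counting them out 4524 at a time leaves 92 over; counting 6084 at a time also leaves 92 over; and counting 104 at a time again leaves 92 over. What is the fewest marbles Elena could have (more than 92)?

N − 92 must be a common multiple of 4524, 6084, and 104.
4524 = 2^2 × 3 × 13 × 29
6084 = 2^2 × 3^2 × 13^2
104 = 2^3 × 13
LCM(4524, 6084, 104) = 2^3 × 3^2 × 13^2 × 29 = 352872.
Smallest N > 92 is LCM + 92 = 352872 + 92 = 352964.

352964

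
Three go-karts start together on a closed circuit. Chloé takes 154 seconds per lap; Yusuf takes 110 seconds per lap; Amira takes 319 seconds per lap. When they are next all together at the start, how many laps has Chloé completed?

The first common completion time is the LCM of the periods.
154 = 2 × 7 × 11
110 = 2 × 5 × 11
319 = 11 × 29
LCM(154, 110, 319) = 2 × 5 × 7 × 11 × 29 = 22330.
Laps for period 154: 22330 / 154 = 145.

145 laps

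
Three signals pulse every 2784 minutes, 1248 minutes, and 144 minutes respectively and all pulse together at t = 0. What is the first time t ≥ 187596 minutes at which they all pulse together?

217152 minutes

Joint pulses occur at multiples of LCM(2784, 1248, 144).
2784 = 2^5 × 3 × 29
1248 = 2^5 × 3 × 13
144 = 2^4 × 3^2
LCM(2784, 1248, 144) = 2^5 × 3^2 × 13 × 29 = 108576.
Smallest multiple of 108576 that is ≥ 187596: ⌈187596/108576⌉ × 108576 = 2 × 108576 = 217152.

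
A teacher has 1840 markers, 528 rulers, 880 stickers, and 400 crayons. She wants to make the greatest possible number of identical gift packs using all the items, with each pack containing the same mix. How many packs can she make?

The pack count must divide each quantity, so the greatest is gcd(1840, 528, 880, 400).
1840 = 2^4 × 5 × 23
528 = 2^4 × 3 × 11
880 = 2^4 × 5 × 11
400 = 2^4 × 5^2
gcd(1840, 528, 880, 400) = 2^4 = 16.

16 packs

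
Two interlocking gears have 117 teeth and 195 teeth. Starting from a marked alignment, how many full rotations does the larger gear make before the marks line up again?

3 rotations

All finish a whole number of cycles simultaneously at t = LCM of the periods.
117 = 3^2 × 13
195 = 3 × 5 × 13
LCM(117, 195) = 3^2 × 5 × 13 = 585.
Rotations for period 195: 585 / 195 = 3.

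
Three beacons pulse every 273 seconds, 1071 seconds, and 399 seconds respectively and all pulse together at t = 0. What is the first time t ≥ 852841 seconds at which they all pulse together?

1058148 seconds

Joint pulses occur at multiples of LCM(273, 1071, 399).
273 = 3 × 7 × 13
1071 = 3^2 × 7 × 17
399 = 3 × 7 × 19
LCM(273, 1071, 399) = 3^2 × 7 × 13 × 17 × 19 = 264537.
Smallest multiple of 264537 that is ≥ 852841: ⌈852841/264537⌉ × 264537 = 4 × 264537 = 1058148.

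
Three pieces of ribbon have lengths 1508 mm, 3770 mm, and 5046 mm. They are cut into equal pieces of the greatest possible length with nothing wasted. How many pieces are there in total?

178

Piece length = gcd(1508, 3770, 5046).
1508 = 2^2 × 13 × 29
3770 = 2 × 5 × 13 × 29
5046 = 2 × 3 × 29^2
gcd(1508, 3770, 5046) = 2 × 29 = 58.
Total pieces = 1508/58 + 3770/58 + 5046/58 = 26 + 65 + 87 = 178.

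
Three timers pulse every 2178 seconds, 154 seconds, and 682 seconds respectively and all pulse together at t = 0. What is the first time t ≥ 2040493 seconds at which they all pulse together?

2363130 seconds

Joint pulses occur at multiples of LCM(2178, 154, 682).
2178 = 2 × 3^2 × 11^2
154 = 2 × 7 × 11
682 = 2 × 11 × 31
LCM(2178, 154, 682) = 2 × 3^2 × 7 × 11^2 × 31 = 472626.
Smallest multiple of 472626 that is ≥ 2040493: ⌈2040493/472626⌉ × 472626 = 5 × 472626 = 2363130.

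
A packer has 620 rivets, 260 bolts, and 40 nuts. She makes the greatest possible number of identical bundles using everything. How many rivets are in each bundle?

31

Number of bundles = gcd(620, 260, 40).
620 = 2^2 × 5 × 31
260 = 2^2 × 5 × 13
40 = 2^3 × 5
gcd(620, 260, 40) = 2^2 × 5 = 20.
rivets per bundle = 620 / 20 = 31.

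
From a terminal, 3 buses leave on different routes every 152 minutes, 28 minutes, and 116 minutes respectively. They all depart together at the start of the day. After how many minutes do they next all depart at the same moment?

We need the least common multiple of the intervals.
152 = 2^3 × 19
28 = 2^2 × 7
116 = 2^2 × 29
LCM(152, 28, 116) = 2^3 × 7 × 19 × 29 = 30856.

30856 minutes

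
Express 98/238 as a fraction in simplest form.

98 = 2 × 7^2
238 = 2 × 7 × 17
gcd(98, 238) = 2 × 7 = 14.
Divide numerator and denominator by 14: 98/238 = 7/17.

7/17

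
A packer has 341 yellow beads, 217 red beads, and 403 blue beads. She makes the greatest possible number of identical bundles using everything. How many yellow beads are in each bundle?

11

Number of bundles = gcd(341, 217, 403).
341 = 11 × 31
217 = 7 × 31
403 = 13 × 31
gcd(341, 217, 403) = 31.
yellow beads per bundle = 341 / 31 = 11.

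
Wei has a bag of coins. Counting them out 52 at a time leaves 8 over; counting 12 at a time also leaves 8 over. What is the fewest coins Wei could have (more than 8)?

164

N − 8 must be a common multiple of 52 and 12.
52 = 2^2 × 13
12 = 2^2 × 3
LCM(52, 12) = 2^2 × 3 × 13 = 156.
Smallest N > 8 is LCM + 8 = 156 + 8 = 164.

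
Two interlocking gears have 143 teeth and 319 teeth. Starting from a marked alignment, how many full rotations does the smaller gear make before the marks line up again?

29 rotations

They are all back at their starting positions together after one LCM of the periods.
143 = 11 × 13
319 = 11 × 29
LCM(143, 319) = 11 × 13 × 29 = 4147.
Rotations for period 143: 4147 / 143 = 29.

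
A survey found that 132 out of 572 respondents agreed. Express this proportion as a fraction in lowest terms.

132 = 2^2 × 3 × 11
572 = 2^2 × 11 × 13
gcd(132, 572) = 2^2 × 11 = 44.
Divide numerator and denominator by 44: 132/572 = 3/13.

3/13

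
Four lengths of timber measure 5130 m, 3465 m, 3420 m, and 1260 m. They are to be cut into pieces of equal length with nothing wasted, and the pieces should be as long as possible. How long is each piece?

Each piece length must divide every original length, so the longest possible is gcd(5130, 3465, 3420, 1260).
5130 = 2 × 3^3 × 5 × 19
3465 = 3^2 × 5 × 7 × 11
3420 = 2^2 × 3^2 × 5 × 19
1260 = 2^2 × 3^2 × 5 × 7
gcd(5130, 3465, 3420, 1260) = 3^2 × 5 = 45.

45 m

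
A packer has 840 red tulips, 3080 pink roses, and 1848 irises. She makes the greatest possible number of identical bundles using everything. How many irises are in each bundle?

33

Number of bundles = gcd(840, 3080, 1848).
840 = 2^3 × 3 × 5 × 7
3080 = 2^3 × 5 × 7 × 11
1848 = 2^3 × 3 × 7 × 11
gcd(840, 3080, 1848) = 2^3 × 7 = 56.
irises per bundle = 1848 / 56 = 33.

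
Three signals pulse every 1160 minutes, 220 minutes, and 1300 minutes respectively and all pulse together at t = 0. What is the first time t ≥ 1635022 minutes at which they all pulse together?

Joint pulses occur at multiples of LCM(1160, 220, 1300).
1160 = 2^3 × 5 × 29
220 = 2^2 × 5 × 11
1300 = 2^2 × 5^2 × 13
LCM(1160, 220, 1300) = 2^3 × 5^2 × 11 × 13 × 29 = 829400.
Smallest multiple of 829400 that is ≥ 1635022: ⌈1635022/829400⌉ × 829400 = 2 × 829400 = 1658800.

1658800 minutes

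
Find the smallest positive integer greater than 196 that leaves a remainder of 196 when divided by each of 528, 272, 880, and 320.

N − 196 must be a common multiple of 528, 272, 880, and 320.
528 = 2^4 × 3 × 11
272 = 2^4 × 17
880 = 2^4 × 5 × 11
320 = 2^6 × 5
LCM(528, 272, 880, 320) = 2^6 × 3 × 5 × 11 × 17 = 179520.
Smallest N > 196 is LCM + 196 = 179520 + 196 = 179716.

179716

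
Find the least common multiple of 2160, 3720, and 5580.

2160 = 2^4 × 3^3 × 5
3720 = 2^3 × 3 × 5 × 31
5580 = 2^2 × 3^2 × 5 × 31
LCM(2160, 3720, 5580) = 2^4 × 3^3 × 5 × 31 = 66960.

66960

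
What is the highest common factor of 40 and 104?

40 = 2^3 × 5
104 = 2^3 × 13
gcd(40, 104) = 2^3 = 8.

8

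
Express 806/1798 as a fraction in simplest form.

806 = 2 × 13 × 31
1798 = 2 × 29 × 31
gcd(806, 1798) = 2 × 31 = 62.
Divide numerator and denominator by 62: 806/1798 = 13/29.

13/29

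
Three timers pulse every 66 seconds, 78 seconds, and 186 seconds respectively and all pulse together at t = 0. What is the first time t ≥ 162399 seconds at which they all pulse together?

186186 seconds

Joint pulses occur at multiples of LCM(66, 78, 186).
66 = 2 × 3 × 11
78 = 2 × 3 × 13
186 = 2 × 3 × 31
LCM(66, 78, 186) = 2 × 3 × 11 × 13 × 31 = 26598.
Smallest multiple of 26598 that is ≥ 162399: ⌈162399/26598⌉ × 26598 = 7 × 26598 = 186186.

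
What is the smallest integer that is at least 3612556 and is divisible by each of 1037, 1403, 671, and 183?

3935415

The integer must be a common multiple of 1037, 1403, 671, and 183, so a multiple of their LCM.
1037 = 17 × 61
1403 = 23 × 61
671 = 11 × 61
183 = 3 × 61
LCM(1037, 1403, 671, 183) = 3 × 11 × 17 × 23 × 61 = 787083.
Smallest multiple of 787083 that is ≥ 3612556: ⌈3612556/787083⌉ × 787083 = 5 × 787083 = 3935415.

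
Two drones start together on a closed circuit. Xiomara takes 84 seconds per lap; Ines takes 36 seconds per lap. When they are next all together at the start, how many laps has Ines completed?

7 laps

The first common completion time is the LCM of the periods.
84 = 2^2 × 3 × 7
36 = 2^2 × 3^2
LCM(84, 36) = 2^2 × 3^2 × 7 = 252.
Laps for period 36: 252 / 36 = 7.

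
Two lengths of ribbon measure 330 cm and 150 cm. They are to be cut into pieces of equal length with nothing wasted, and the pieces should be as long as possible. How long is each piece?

30 cm

Each piece length must divide every original length, so the longest possible is gcd(330, 150).
330 = 2 × 3 × 5 × 11
150 = 2 × 3 × 5^2
gcd(330, 150) = 2 × 3 × 5 = 30.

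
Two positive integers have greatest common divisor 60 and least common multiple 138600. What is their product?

8316000

For any two positive integers, gcd × lcm = product = 60 × 138600 = 8316000.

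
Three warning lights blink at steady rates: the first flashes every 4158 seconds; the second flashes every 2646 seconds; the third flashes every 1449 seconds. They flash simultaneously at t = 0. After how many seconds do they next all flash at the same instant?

669438 seconds

They coincide at every common multiple of the periods; the first is the LCM.
4158 = 2 × 3^3 × 7 × 11
2646 = 2 × 3^3 × 7^2
1449 = 3^2 × 7 × 23
LCM(4158, 2646, 1449) = 2 × 3^3 × 7^2 × 11 × 23 = 669438.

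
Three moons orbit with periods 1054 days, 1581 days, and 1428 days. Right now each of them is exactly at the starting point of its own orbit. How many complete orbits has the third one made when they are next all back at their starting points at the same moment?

31 orbits

All finish a whole number of cycles simultaneously at t = LCM of the periods.
1054 = 2 × 17 × 31
1581 = 3 × 17 × 31
1428 = 2^2 × 3 × 7 × 17
LCM(1054, 1581, 1428) = 2^2 × 3 × 7 × 17 × 31 = 44268.
Orbits for period 1428: 44268 / 1428 = 31.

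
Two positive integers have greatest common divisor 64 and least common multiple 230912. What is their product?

For any two positive integers, gcd × lcm = product = 64 × 230912 = 14778368.

14778368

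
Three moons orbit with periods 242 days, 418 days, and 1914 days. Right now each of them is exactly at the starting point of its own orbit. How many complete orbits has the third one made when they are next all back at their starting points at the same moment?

209 orbits

They are all back at their starting positions together after one LCM of the periods.
242 = 2 × 11^2
418 = 2 × 11 × 19
1914 = 2 × 3 × 11 × 29
LCM(242, 418, 1914) = 2 × 3 × 11^2 × 19 × 29 = 400026.
Orbits for period 1914: 400026 / 1914 = 209.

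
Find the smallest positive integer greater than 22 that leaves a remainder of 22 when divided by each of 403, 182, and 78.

N − 22 must be a common multiple of 403, 182, and 78.
403 = 13 × 31
182 = 2 × 7 × 13
78 = 2 × 3 × 13
LCM(403, 182, 78) = 2 × 3 × 7 × 13 × 31 = 16926.
Smallest N > 22 is LCM + 22 = 16926 + 22 = 16948.

16948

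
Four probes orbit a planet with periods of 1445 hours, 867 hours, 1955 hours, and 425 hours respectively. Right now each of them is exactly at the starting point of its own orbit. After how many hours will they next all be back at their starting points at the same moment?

We need the least common multiple of the intervals.
1445 = 5 × 17^2
867 = 3 × 17^2
1955 = 5 × 17 × 23
425 = 5^2 × 17
LCM(1445, 867, 1955, 425) = 3 × 5^2 × 17^2 × 23 = 498525.

498525 hours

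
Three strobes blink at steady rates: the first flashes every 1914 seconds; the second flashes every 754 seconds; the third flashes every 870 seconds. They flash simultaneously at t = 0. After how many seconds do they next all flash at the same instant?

124410 seconds

They coincide at every common multiple of the periods; the first is the LCM.
1914 = 2 × 3 × 11 × 29
754 = 2 × 13 × 29
870 = 2 × 3 × 5 × 29
LCM(1914, 754, 870) = 2 × 3 × 5 × 11 × 13 × 29 = 124410.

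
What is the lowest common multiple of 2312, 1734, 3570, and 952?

242760

2312 = 2^3 × 17^2
1734 = 2 × 3 × 17^2
3570 = 2 × 3 × 5 × 7 × 17
952 = 2^3 × 7 × 17
LCM(2312, 1734, 3570, 952) = 2^3 × 3 × 5 × 7 × 17^2 = 242760.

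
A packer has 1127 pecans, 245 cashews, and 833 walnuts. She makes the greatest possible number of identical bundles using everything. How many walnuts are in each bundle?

Number of bundles = gcd(1127, 245, 833).
1127 = 7^2 × 23
245 = 5 × 7^2
833 = 7^2 × 17
gcd(1127, 245, 833) = 7^2 = 49.
walnuts per bundle = 833 / 49 = 17.

17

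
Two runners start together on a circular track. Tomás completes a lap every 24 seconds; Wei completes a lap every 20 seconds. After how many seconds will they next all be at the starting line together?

120 seconds

The first simultaneous occurrence is after LCM of the individual periods.
24 = 2^3 × 3
20 = 2^2 × 5
LCM(24, 20) = 2^3 × 3 × 5 = 120.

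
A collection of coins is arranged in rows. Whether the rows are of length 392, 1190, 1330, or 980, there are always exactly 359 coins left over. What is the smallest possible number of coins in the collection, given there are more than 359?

N − 359 must be a common multiple of 392, 1190, 1330, and 980.
392 = 2^3 × 7^2
1190 = 2 × 5 × 7 × 17
1330 = 2 × 5 × 7 × 19
980 = 2^2 × 5 × 7^2
LCM(392, 1190, 1330, 980) = 2^3 × 5 × 7^2 × 17 × 19 = 633080.
Smallest N > 359 is LCM + 359 = 633080 + 359 = 633439.

633439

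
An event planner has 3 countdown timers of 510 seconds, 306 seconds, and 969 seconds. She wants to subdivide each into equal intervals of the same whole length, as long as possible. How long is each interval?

51 seconds

The interval must divide each timer length; the longest such is the gcd.
510 = 2 × 3 × 5 × 17
306 = 2 × 3^2 × 17
969 = 3 × 17 × 19
gcd(510, 306, 969) = 3 × 17 = 51.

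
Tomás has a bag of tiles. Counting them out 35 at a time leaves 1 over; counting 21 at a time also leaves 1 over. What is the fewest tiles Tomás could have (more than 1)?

N − 1 must be a common multiple of 35 and 21.
35 = 5 × 7
21 = 3 × 7
LCM(35, 21) = 3 × 5 × 7 = 105.
Smallest N > 1 is LCM + 1 = 105 + 1 = 106.

106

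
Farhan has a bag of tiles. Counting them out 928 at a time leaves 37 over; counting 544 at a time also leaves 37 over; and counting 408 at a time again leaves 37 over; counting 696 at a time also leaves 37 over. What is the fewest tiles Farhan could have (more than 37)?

N − 37 must be a common multiple of 928, 544, 408, and 696.
928 = 2^5 × 29
544 = 2^5 × 17
408 = 2^3 × 3 × 17
696 = 2^3 × 3 × 29
LCM(928, 544, 408, 696) = 2^5 × 3 × 17 × 29 = 47328.
Smallest N > 37 is LCM + 37 = 47328 + 37 = 47365.

47365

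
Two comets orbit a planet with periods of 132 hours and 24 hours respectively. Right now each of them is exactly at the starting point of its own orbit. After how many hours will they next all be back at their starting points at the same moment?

They coincide at every common multiple of the periods; the first is the LCM.
132 = 2^2 × 3 × 11
24 = 2^3 × 3
LCM(132, 24) = 2^3 × 3 × 11 = 264.

264 hours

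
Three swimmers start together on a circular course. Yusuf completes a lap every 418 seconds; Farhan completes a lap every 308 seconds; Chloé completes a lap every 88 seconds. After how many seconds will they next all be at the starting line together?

We need the least common multiple of the intervals.
418 = 2 × 11 × 19
308 = 2^2 × 7 × 11
88 = 2^3 × 11
LCM(418, 308, 88) = 2^3 × 7 × 11 × 19 = 11704.

11704 seconds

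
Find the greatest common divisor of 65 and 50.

5

65 = 5 × 13
50 = 2 × 5^2
gcd(65, 50) = 5.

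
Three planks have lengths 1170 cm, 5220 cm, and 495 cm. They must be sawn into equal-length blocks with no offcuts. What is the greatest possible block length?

The block length must divide every plank, so the greatest is gcd(1170, 5220, 495).
1170 = 2 × 3^2 × 5 × 13
5220 = 2^2 × 3^2 × 5 × 29
495 = 3^2 × 5 × 11
gcd(1170, 5220, 495) = 3^2 × 5 = 45.

45 cm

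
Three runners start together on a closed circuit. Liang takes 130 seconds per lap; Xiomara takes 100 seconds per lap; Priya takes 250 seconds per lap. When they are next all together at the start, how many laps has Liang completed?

All finish a whole number of cycles simultaneously at t = LCM of the periods.
130 = 2 × 5 × 13
100 = 2^2 × 5^2
250 = 2 × 5^3
LCM(130, 100, 250) = 2^2 × 5^3 × 13 = 6500.
Laps for period 130: 6500 / 130 = 50.

50 laps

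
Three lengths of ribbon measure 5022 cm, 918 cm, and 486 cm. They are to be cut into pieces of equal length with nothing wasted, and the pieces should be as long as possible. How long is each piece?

The greatest length dividing all of 5022, 918, and 486 is their gcd.
5022 = 2 × 3^4 × 31
918 = 2 × 3^3 × 17
486 = 2 × 3^5
gcd(5022, 918, 486) = 2 × 3^3 = 54.

54 cm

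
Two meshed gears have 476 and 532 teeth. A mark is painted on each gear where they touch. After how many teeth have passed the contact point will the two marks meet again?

9044 teeth

We need the least common multiple of the intervals.
476 = 2^2 × 7 × 17
532 = 2^2 × 7 × 19
LCM(476, 532) = 2^2 × 7 × 17 × 19 = 9044.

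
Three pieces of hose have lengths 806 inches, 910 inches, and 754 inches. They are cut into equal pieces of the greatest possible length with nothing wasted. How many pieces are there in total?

95

Piece length = gcd(806, 910, 754).
806 = 2 × 13 × 31
910 = 2 × 5 × 7 × 13
754 = 2 × 13 × 29
gcd(806, 910, 754) = 2 × 13 = 26.
Total pieces = 806/26 + 910/26 + 754/26 = 31 + 35 + 29 = 95.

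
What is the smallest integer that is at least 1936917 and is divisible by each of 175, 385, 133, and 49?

The integer must be a common multiple of 175, 385, 133, and 49, so a multiple of their LCM.
175 = 5^2 × 7
385 = 5 × 7 × 11
133 = 7 × 19
49 = 7^2
LCM(175, 385, 133, 49) = 5^2 × 7^2 × 11 × 19 = 256025.
Smallest multiple of 256025 that is ≥ 1936917: ⌈1936917/256025⌉ × 256025 = 8 × 256025 = 2048200.

2048200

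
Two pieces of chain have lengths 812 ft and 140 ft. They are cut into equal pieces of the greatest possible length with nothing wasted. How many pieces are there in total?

34

Piece length = gcd(812, 140).
812 = 2^2 × 7 × 29
140 = 2^2 × 5 × 7
gcd(812, 140) = 2^2 × 7 = 28.
Total pieces = 812/28 + 140/28 = 29 + 5 = 34.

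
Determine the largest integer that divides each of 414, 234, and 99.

9

414 = 2 × 3^2 × 23
234 = 2 × 3^2 × 13
99 = 3^2 × 11
gcd(414, 234, 99) = 3^2 = 9.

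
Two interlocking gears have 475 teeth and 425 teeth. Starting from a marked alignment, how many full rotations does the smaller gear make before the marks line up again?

19 rotations

The first common completion time is the LCM of the periods.
475 = 5^2 × 19
425 = 5^2 × 17
LCM(475, 425) = 5^2 × 17 × 19 = 8075.
Rotations for period 425: 8075 / 425 = 19.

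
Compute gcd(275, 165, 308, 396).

275 = 5^2 × 11
165 = 3 × 5 × 11
308 = 2^2 × 7 × 11
396 = 2^2 × 3^2 × 11
gcd(275, 165, 308, 396) = 11.

11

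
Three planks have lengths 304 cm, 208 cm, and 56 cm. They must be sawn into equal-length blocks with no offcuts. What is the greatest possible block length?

This is the greatest common divisor of 304, 208, and 56.
304 = 2^4 × 19
208 = 2^4 × 13
56 = 2^3 × 7
gcd(304, 208, 56) = 2^3 = 8.

8 cm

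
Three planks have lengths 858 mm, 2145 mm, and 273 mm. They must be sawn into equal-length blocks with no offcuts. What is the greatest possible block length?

39 mm

This is the greatest common divisor of 858, 2145, and 273.
858 = 2 × 3 × 11 × 13
2145 = 3 × 5 × 11 × 13
273 = 3 × 7 × 13
gcd(858, 2145, 273) = 3 × 13 = 39.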